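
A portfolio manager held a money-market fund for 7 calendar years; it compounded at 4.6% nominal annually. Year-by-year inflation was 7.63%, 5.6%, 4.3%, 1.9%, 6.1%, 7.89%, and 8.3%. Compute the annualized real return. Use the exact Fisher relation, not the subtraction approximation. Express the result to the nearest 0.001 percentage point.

-1.264%

Cumulative inflation factor: 1.0763 × 1.056 × 1.043 × 1.019 × 1.061 × 1.0789 × 1.083 ≈ 1.49755.
Nominal growth factor: 1.37000. Real growth factor = 1.37000 / 1.49755 ≈ 0.91483.
Annualized: 0.91483^(1/7) − 1 ≈ -0.01264.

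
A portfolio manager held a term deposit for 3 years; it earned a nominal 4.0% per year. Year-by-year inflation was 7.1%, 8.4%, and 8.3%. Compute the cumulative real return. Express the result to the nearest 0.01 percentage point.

-10.54%

Cumulative inflation factor: 1.071 × 1.084 × 1.083 ≈ 1.25732.
Nominal growth factor: 1.12486. Real growth factor = 1.12486 / 1.25732 ≈ 0.89465.
Total real return ≈ -10.5351%.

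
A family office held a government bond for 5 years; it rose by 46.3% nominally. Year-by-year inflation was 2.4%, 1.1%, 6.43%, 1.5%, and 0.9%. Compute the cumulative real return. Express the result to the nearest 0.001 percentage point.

Cumulative inflation factor: 1.024 × 1.011 × 1.0643 × 1.015 × 1.009 ≈ 1.12842.
Nominal growth factor: 1.46300. Real growth factor = 1.46300 / 1.12842 ≈ 1.29650.
Total real return ≈ 29.6498%.

29.650%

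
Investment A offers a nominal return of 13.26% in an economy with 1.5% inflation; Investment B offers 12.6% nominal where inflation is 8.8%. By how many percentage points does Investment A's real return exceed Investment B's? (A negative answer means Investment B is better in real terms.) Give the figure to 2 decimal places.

Investment A real return: 1.1326/1.015 − 1 = 11.586%.
Investment B real return: 1.126/1.088 − 1 = 3.493%.
Difference: 11.586 − 3.493 = 8.093 pp.

8.09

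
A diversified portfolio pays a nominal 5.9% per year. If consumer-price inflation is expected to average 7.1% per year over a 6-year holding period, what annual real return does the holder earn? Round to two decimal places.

-1.12%

With constant rates the annual real return is the same each year: (1+5.9%)/(1+7.1%) − 1 = -0.01120.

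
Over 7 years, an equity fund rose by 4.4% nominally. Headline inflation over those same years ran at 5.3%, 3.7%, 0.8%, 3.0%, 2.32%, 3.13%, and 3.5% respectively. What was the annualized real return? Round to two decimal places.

Cumulative inflation factor: 1.053 × 1.037 × 1.008 × 1.030 × 1.0232 × 1.0313 × 1.035 ≈ 1.23820.
Nominal growth factor: 1.04400. Real growth factor = 1.04400 / 1.23820 ≈ 0.84316.
Annualized: 0.84316^(1/7) − 1 ≈ -0.02408.

-2.41%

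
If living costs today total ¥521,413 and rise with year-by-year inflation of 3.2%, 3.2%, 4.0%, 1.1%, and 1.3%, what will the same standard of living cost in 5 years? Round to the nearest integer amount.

¥591,473

Cumulative price-level factor: 1.032 × 1.032 × 1.040 × 1.011 × 1.013 ≈ 1.1343663494.
Multiplying ¥521,413 by the price-level factor gives the future nominal sum.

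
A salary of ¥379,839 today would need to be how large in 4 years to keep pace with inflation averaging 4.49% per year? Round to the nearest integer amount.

Cumulative price-level factor: (1+4.49%)^4 ≈ 1.1920621997.
Multiplying ¥379,839 by the price-level factor gives the future nominal sum.

¥452,792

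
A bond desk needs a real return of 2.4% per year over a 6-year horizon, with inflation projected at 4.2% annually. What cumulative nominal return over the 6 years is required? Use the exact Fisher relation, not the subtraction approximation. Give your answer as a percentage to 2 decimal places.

Required annual nominal rate: (1+2.4%)(1+4.2%) − 1 = 6.7008%.
Cumulative over 6 years: (1 + 0.067008)^6 − 1 ≈ 0.47573.

47.57%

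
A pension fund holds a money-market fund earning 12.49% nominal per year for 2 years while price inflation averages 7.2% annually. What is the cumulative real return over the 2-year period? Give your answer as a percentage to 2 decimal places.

The annual real rate is (1+12.49%)/(1+7.2%) − 1 = 4.9347%.
Compounded over 2 years: (1 + 0.049347)^2 − 1 ≈ 0.10113.

10.11%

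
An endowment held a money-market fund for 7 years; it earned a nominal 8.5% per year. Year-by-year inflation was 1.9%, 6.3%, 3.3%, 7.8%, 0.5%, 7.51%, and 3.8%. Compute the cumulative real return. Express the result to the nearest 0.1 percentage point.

Cumulative inflation factor: 1.019 × 1.063 × 1.033 × 1.078 × 1.005 × 1.0751 × 1.038 ≈ 1.35282.
Nominal growth factor: 1.77014. Real growth factor = 1.77014 / 1.35282 ≈ 1.30849.
Total real return ≈ 30.8487%.

30.8%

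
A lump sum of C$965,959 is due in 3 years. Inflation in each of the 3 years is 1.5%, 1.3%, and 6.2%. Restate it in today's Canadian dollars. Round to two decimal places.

C$884,623.94

Price-level factor over 3 years: 1.015 × 1.013 × 1.062 = 1.09194309.
Purchasing power today: C$965,959 divided by that factor.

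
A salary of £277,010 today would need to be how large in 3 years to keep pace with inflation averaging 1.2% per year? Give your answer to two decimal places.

Cumulative price-level factor: (1+1.2%)^3 = 1.036433728.
Multiplying £277,010 by the price-level factor gives the future nominal sum.

£287,102.51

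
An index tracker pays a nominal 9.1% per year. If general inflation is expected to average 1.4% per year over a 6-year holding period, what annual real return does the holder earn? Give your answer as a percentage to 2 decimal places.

With constant rates the annual real return is the same each year: (1+9.1%)/(1+1.4%) − 1 = 0.07594.

7.59%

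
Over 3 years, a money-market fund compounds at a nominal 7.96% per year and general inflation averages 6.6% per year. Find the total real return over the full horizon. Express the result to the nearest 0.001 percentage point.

The annual real rate is (1+7.96%)/(1+6.6%) − 1 = 1.2758%.
Compounded over 3 years: (1 + 0.012758)^3 − 1 ≈ 0.03876.

3.876%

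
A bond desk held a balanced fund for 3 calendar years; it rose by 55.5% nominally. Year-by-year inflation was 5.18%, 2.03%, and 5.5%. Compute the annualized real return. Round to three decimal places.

Cumulative inflation factor: 1.0518 × 1.0203 × 1.055 ≈ 1.13217.
Nominal growth factor: 1.55500. Real growth factor = 1.55500 / 1.13217 ≈ 1.37346.
Annualized: 1.37346^(1/3) − 1 ≈ 0.11158.

11.158%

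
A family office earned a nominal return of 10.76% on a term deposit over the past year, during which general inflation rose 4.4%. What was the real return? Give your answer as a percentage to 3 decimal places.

6.092%

Real return via the Fisher equation: (1 + 10.76%)/(1 + 4.4%) − 1 = 1.1076/1.044 − 1 ≈ 0.06092.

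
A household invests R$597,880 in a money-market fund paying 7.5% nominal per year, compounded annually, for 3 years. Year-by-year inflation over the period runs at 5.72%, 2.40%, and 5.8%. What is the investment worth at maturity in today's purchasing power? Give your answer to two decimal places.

Nominal value at maturity: R$597,880 × (1 + 7.5%)^3 ≈ R$742,744.46.
Price-level factor over 3 years: 1.0572 × 1.0240 × 1.058 = 1.1453620224.
The maturity value deflated by that factor is the answer in today's purchasing power.

R$648,480.08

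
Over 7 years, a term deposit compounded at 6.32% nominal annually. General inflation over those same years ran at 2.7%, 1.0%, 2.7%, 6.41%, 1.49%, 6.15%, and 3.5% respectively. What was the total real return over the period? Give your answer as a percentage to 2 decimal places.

Cumulative inflation factor: 1.027 × 1.010 × 1.027 × 1.0641 × 1.0149 × 1.0615 × 1.035 ≈ 1.26395.
Nominal growth factor: 1.53569. Real growth factor = 1.53569 / 1.26395 ≈ 1.21500.
Total real return ≈ 21.5001%.

21.50%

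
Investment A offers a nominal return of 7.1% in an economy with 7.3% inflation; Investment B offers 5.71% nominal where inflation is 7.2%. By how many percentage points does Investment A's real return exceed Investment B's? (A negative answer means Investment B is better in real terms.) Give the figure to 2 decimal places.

Investment A real return: 1.071/1.073 − 1 = -0.186%.
Investment B real return: 1.0571/1.072 − 1 = -1.390%.
Difference: -0.186 − (-1.390) = 1.204 pp.

1.20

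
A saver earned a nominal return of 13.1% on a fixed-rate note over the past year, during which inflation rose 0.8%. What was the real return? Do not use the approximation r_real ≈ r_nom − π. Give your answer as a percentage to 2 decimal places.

Real return via the Fisher equation: (1 + 13.1%)/(1 + 0.8%) − 1 = 1.131/1.008 − 1 ≈ 0.12202.

12.20%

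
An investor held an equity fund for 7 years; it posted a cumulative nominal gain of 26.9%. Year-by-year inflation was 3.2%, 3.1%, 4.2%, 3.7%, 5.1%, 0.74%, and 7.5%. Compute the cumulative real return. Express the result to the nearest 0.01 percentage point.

Cumulative inflation factor: 1.032 × 1.031 × 1.042 × 1.037 × 1.051 × 1.0074 × 1.075 ≈ 1.30857.
Nominal growth factor: 1.26900. Real growth factor = 1.26900 / 1.30857 ≈ 0.96976.
Total real return ≈ -3.0241%.

-3.02%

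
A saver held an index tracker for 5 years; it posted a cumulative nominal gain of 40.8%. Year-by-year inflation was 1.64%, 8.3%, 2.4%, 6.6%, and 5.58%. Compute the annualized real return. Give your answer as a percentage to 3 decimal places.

2.107%

Cumulative inflation factor: 1.0164 × 1.083 × 1.024 × 1.066 × 1.0558 ≈ 1.26862.
Nominal growth factor: 1.40800. Real growth factor = 1.40800 / 1.26862 ≈ 1.10987.
Annualized: 1.10987^(1/5) − 1 ≈ 0.02107.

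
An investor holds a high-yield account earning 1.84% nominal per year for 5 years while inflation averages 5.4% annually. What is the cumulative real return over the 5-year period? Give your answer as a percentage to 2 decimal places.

-15.79%

The annual real rate is (1+1.84%)/(1+5.4%) − 1 = -3.3776%.
Compounded over 5 years: (1 + -0.033776)^5 − 1 ≈ -0.15785.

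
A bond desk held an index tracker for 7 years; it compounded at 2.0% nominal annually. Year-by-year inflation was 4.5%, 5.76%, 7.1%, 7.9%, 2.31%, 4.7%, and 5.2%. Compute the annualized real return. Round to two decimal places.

-3.17%

Cumulative inflation factor: 1.045 × 1.0576 × 1.071 × 1.079 × 1.0231 × 1.047 × 1.052 ≈ 1.43923.
Nominal growth factor: 1.14869. Real growth factor = 1.14869 / 1.43923 ≈ 0.79813.
Annualized: 0.79813^(1/7) − 1 ≈ -0.03170.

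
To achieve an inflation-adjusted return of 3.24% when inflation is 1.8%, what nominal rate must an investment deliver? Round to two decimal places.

By the Fisher equation, 1 + r_nom = (1 + 3.24%)(1 + 1.8%) = 1.0324 × 1.018 = 1.0509832.
So r_nom = 5.09832%.

5.10%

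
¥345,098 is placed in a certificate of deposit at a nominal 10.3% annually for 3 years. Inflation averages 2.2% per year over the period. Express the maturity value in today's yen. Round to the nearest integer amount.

Nominal value at maturity: ¥345,098 × (1 + 10.3%)^3 ≈ ¥463,094.
Price-level factor over 3 years: (1 + 2.2%)^3 = 1.067462648.
Dividing the nominal maturity value by the price-level factor gives the value in today's money.

¥433,827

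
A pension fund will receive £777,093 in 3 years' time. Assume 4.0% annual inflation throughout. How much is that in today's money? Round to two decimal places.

£690,832.85

Price-level factor over 3 years: (1 + 4.0%)^3 = 1.124864.
Purchasing power today: £777,093 divided by that factor.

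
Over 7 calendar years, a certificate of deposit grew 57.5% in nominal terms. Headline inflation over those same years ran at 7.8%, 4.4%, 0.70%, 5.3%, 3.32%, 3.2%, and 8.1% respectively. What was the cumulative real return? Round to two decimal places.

Cumulative inflation factor: 1.078 × 1.044 × 1.0070 × 1.053 × 1.0332 × 1.032 × 1.081 ≈ 1.37552.
Nominal growth factor: 1.57500. Real growth factor = 1.57500 / 1.37552 ≈ 1.14502.
Total real return ≈ 14.5022%.

14.50%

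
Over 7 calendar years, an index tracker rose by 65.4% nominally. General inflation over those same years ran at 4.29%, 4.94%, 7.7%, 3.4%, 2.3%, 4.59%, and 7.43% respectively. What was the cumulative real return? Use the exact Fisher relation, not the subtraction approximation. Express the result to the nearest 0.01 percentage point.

18.07%

Cumulative inflation factor: 1.0429 × 1.0494 × 1.077 × 1.034 × 1.023 × 1.0459 × 1.0743 ≈ 1.40091.
Nominal growth factor: 1.65400. Real growth factor = 1.65400 / 1.40091 ≈ 1.18066.
Total real return ≈ 18.0658%.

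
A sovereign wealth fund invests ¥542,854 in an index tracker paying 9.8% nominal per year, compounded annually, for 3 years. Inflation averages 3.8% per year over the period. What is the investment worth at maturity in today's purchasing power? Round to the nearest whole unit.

¥642,537

Nominal value at maturity: ¥542,854 × (1 + 9.8%)^3 ≈ ¥718,605.
Price-level factor over 3 years: (1 + 3.8%)^3 = 1.118386872.
Dividing the nominal maturity value by the price-level factor gives the value in today's money.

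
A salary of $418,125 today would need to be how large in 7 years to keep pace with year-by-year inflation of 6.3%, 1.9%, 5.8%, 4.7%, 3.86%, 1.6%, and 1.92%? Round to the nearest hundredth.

Cumulative price-level factor: 1.063 × 1.019 × 1.058 × 1.047 × 1.0386 × 1.016 × 1.0192 ≈ 1.2904501698.
The nominal amount required is $418,125 scaled up by that factor.

$539,569.48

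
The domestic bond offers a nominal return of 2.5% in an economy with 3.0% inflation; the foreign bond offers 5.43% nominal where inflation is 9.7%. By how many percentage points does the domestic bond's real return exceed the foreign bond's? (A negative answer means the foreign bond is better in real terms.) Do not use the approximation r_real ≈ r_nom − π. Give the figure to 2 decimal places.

3.41

The domestic bond real return: 1.025/1.030 − 1 = -0.485%.
The foreign bond real return: 1.0543/1.097 − 1 = -3.892%.
Difference: -0.485 − (-3.892) = 3.407 pp.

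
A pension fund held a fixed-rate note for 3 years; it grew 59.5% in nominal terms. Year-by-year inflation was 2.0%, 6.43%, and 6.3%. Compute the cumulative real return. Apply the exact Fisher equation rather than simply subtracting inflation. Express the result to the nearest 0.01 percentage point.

Cumulative inflation factor: 1.020 × 1.0643 × 1.063 ≈ 1.15398.
Nominal growth factor: 1.59500. Real growth factor = 1.59500 / 1.15398 ≈ 1.38218.
Total real return ≈ 38.2175%.

38.22%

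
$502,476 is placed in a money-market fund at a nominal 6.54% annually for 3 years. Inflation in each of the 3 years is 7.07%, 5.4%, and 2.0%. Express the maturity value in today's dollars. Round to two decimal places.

Nominal value at maturity: $502,476 × (1 + 6.54%)^3 ≈ $607,649.86.
Price-level factor over 3 years: 1.0707 × 1.054 × 1.020 = 1.151088156.
Dividing the nominal maturity value by the price-level factor gives the value in today's money.

$527,891.68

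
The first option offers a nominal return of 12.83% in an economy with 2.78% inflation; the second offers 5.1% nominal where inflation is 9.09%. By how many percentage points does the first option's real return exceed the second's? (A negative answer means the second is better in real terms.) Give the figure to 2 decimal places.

13.44

The first option real return: 1.1283/1.0278 − 1 = 9.778%.
The second real return: 1.051/1.0909 − 1 = -3.658%.
Difference: 9.778 − (-3.658) = 13.436 pp.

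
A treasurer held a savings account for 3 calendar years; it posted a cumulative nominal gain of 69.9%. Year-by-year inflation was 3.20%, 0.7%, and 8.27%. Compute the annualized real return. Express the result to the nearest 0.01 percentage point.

14.73%

Cumulative inflation factor: 1.0320 × 1.007 × 1.0827 ≈ 1.12517.
Nominal growth factor: 1.69900. Real growth factor = 1.69900 / 1.12517 ≈ 1.51000.
Annualized: 1.51000^(1/3) − 1 ≈ 0.14725.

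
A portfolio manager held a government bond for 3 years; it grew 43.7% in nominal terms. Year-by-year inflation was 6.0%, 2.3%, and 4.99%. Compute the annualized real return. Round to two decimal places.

8.07%

Cumulative inflation factor: 1.060 × 1.023 × 1.0499 ≈ 1.13849.
Nominal growth factor: 1.43700. Real growth factor = 1.43700 / 1.13849 ≈ 1.26220.
Annualized: 1.26220^(1/3) − 1 ≈ 0.08071.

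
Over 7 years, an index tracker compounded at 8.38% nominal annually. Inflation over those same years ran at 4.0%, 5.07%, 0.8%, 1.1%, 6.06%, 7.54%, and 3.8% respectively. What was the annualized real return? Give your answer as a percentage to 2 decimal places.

4.18%

Cumulative inflation factor: 1.040 × 1.0507 × 1.008 × 1.011 × 1.0606 × 1.0754 × 1.038 ≈ 1.31839.
Nominal growth factor: 1.75648. Real growth factor = 1.75648 / 1.31839 ≈ 1.33230.
Annualized: 1.33230^(1/7) − 1 ≈ 0.04184.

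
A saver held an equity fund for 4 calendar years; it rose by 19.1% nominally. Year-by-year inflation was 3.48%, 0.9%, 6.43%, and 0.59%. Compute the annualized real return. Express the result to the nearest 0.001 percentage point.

Cumulative inflation factor: 1.0348 × 1.009 × 1.0643 × 1.0059 ≈ 1.11781.
Nominal growth factor: 1.19100. Real growth factor = 1.19100 / 1.11781 ≈ 1.06548.
Annualized: 1.06548^(1/4) − 1 ≈ 0.01598.

1.598%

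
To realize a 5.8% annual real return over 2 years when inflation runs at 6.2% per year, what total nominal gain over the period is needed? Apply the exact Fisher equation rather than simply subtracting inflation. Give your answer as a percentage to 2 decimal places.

Required annual nominal rate: (1+5.8%)(1+6.2%) − 1 = 12.3596%.
Cumulative over 2 years: (1 + 0.123596)^2 − 1 ≈ 0.26247.

26.25%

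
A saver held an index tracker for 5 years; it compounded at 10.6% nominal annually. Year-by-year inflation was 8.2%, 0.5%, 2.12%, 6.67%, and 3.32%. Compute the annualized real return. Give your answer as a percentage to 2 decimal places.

Cumulative inflation factor: 1.082 × 1.005 × 1.0212 × 1.0667 × 1.0332 ≈ 1.22386.
Nominal growth factor: 1.65491. Real growth factor = 1.65491 / 1.22386 ≈ 1.35221.
Annualized: 1.35221^(1/5) − 1 ≈ 0.06221.

6.22%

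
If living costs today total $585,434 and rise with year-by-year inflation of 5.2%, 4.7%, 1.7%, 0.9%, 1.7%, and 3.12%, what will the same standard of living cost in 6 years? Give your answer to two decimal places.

Cumulative price-level factor: 1.052 × 1.047 × 1.017 × 1.009 × 1.017 × 1.0312 ≈ 1.1853276027.
The nominal amount required is $585,434 scaled up by that factor.

$693,931.08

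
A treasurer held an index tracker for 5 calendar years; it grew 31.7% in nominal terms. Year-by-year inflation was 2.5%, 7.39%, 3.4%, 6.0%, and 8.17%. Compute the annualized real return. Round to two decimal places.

0.18%

Cumulative inflation factor: 1.025 × 1.0739 × 1.034 × 1.060 × 1.0817 ≈ 1.30503.
Nominal growth factor: 1.31700. Real growth factor = 1.31700 / 1.30503 ≈ 1.00917.
Annualized: 1.00917^(1/5) − 1 ≈ 0.00183.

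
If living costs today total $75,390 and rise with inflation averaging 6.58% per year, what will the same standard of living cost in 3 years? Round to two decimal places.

Cumulative price-level factor: (1+6.58%)^3 ≈ 1.2106738103.
Multiplying $75,390 by the price-level factor gives the future nominal sum.

$91,272.70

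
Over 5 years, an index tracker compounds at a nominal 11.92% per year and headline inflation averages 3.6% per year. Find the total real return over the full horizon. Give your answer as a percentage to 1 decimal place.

The annual real rate is (1+11.92%)/(1+3.6%) − 1 = 8.0309%.
Compounded over 5 years: (1 + 0.080309)^5 − 1 ≈ 0.47143.

47.1%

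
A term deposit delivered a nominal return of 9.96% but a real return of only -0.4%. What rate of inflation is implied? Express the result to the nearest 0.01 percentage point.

From (1+r_nom) = (1+r_real)(1+π), we get 1+π = (1 + 9.96%)/(1 − 0.4%) = 1.0996/0.996 ≈ 1.10402.
So π ≈ 10.4016%.

10.40%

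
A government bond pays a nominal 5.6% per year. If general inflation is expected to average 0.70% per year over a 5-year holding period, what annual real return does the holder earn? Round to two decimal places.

With constant rates the annual real return is the same each year: (1+5.6%)/(1+0.70%) − 1 = 0.04866.

4.87%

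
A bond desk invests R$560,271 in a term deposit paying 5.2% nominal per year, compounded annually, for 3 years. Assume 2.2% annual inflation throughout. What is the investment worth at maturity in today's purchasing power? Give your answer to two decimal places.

R$611,072.41

Nominal value at maturity: R$560,271 × (1 + 5.2%)^3 ≈ R$652,296.97.
Price-level factor over 3 years: (1 + 2.2%)^3 = 1.067462648.
The maturity value deflated by that factor is the answer in today's purchasing power.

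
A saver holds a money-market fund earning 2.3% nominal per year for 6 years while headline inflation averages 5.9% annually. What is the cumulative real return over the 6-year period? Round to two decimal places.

The annual real rate is (1+2.3%)/(1+5.9%) − 1 = -3.3994%.
Compounded over 6 years: (1 + -0.033994)^6 − 1 ≈ -0.18740.

-18.74%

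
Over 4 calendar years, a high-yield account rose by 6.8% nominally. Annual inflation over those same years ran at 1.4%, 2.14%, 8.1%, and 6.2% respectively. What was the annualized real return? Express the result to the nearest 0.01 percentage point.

Cumulative inflation factor: 1.014 × 1.0214 × 1.081 × 1.062 ≈ 1.18901.
Nominal growth factor: 1.06800. Real growth factor = 1.06800 / 1.18901 ≈ 0.89823.
Annualized: 0.89823^(1/4) − 1 ≈ -0.02648.

-2.65%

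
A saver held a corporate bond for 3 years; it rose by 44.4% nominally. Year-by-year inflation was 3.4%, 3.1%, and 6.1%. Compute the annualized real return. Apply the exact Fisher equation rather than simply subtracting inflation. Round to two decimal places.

Cumulative inflation factor: 1.034 × 1.031 × 1.061 ≈ 1.13108.
Nominal growth factor: 1.44400. Real growth factor = 1.44400 / 1.13108 ≈ 1.27665.
Annualized: 1.27665^(1/3) − 1 ≈ 0.08482.

8.48%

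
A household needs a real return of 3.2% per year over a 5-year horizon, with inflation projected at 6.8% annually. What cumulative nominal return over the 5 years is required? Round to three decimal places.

62.650%

Required annual nominal rate: (1+3.2%)(1+6.8%) − 1 = 10.2176%.
Cumulative over 5 years: (1 + 0.102176)^5 − 1 ≈ 0.62650.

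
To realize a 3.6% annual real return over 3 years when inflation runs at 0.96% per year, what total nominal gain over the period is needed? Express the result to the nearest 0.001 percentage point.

14.427%

Required annual nominal rate: (1+3.6%)(1+0.96%) − 1 = 4.59456%.
Cumulative over 3 years: (1 + 0.0459456)^3 − 1 ≈ 0.14427.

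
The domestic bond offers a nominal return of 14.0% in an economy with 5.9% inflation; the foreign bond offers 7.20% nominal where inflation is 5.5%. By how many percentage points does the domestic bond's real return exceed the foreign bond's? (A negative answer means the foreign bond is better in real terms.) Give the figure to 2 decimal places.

6.04

The domestic bond real return: 1.140/1.059 − 1 = 7.649%.
The foreign bond real return: 1.0720/1.055 − 1 = 1.611%.
Difference: 7.649 − 1.611 = 6.038 pp.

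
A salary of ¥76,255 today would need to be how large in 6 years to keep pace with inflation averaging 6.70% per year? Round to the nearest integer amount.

¥112,527

Cumulative price-level factor: (1+6.70%)^6 ≈ 1.4756607180.
Multiplying ¥76,255 by the price-level factor gives the future nominal sum.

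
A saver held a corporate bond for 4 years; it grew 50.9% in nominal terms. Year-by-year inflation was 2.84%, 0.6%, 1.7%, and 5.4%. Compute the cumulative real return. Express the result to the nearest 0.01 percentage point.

Cumulative inflation factor: 1.0284 × 1.006 × 1.017 × 1.054 ≈ 1.10897.
Nominal growth factor: 1.50900. Real growth factor = 1.50900 / 1.10897 ≈ 1.36072.
Total real return ≈ 36.0716%.

36.07%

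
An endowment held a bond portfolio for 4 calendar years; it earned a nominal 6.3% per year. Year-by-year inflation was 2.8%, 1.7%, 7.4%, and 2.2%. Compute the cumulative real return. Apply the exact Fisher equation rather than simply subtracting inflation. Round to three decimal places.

11.266%

Cumulative inflation factor: 1.028 × 1.017 × 1.074 × 1.022 ≈ 1.14754.
Nominal growth factor: 1.27683. Real growth factor = 1.27683 / 1.14754 ≈ 1.11266.
Total real return ≈ 11.2663%.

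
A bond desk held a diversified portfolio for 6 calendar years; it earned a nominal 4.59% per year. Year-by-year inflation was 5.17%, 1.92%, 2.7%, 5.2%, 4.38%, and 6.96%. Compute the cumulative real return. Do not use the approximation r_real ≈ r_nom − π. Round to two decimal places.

1.24%

Cumulative inflation factor: 1.0517 × 1.0192 × 1.027 × 1.052 × 1.0438 × 1.0696 ≈ 1.29293.
Nominal growth factor: 1.30900. Real growth factor = 1.30900 / 1.29293 ≈ 1.01243.
Total real return ≈ 1.2430%.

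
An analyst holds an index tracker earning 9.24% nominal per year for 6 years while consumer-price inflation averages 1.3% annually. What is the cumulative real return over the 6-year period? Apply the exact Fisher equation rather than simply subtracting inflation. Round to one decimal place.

57.3%

The annual real rate is (1+9.24%)/(1+1.3%) − 1 = 7.8381%.
Compounded over 6 years: (1 + 0.078381)^6 − 1 ≈ 0.57266.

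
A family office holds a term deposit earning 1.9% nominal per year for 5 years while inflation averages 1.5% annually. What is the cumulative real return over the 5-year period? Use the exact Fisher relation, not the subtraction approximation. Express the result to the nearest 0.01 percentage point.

1.99%

The annual real rate is (1+1.9%)/(1+1.5%) − 1 = 0.3941%.
Compounded over 5 years: (1 + 0.003941)^5 − 1 ≈ 0.01986.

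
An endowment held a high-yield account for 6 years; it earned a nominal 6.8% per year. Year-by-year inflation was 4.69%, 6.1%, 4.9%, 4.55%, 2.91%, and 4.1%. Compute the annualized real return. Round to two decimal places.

2.16%

Cumulative inflation factor: 1.0469 × 1.061 × 1.049 × 1.0455 × 1.0291 × 1.041 ≈ 1.30505.
Nominal growth factor: 1.48398. Real growth factor = 1.48398 / 1.30505 ≈ 1.13710.
Annualized: 1.13710^(1/6) − 1 ≈ 0.02164.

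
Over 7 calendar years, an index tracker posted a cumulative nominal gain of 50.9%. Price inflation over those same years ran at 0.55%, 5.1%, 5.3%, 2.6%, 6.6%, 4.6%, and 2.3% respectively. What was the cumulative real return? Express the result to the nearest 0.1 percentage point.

15.9%

Cumulative inflation factor: 1.0055 × 1.051 × 1.053 × 1.026 × 1.066 × 1.046 × 1.023 ≈ 1.30234.
Nominal growth factor: 1.50900. Real growth factor = 1.50900 / 1.30234 ≈ 1.15868.
Total real return ≈ 15.8682%.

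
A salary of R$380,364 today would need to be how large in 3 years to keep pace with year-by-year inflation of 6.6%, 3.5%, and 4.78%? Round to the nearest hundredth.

Cumulative price-level factor: 1.066 × 1.035 × 1.0478 = 1.156048218.
Multiplying R$380,364 by the price-level factor gives the future nominal sum.

R$439,719.12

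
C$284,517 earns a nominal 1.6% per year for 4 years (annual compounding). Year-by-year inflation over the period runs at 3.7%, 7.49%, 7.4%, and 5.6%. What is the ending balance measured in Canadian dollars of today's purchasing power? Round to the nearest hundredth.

C$239,810.41

Nominal value at maturity: C$284,517 × (1 + 1.6%)^4 ≈ C$303,167.79.
Price-level factor over 4 years: 1.037 × 1.0749 × 1.074 × 1.056 ≈ 1.2641977669.
Dividing the nominal maturity value by the price-level factor gives the value in today's money.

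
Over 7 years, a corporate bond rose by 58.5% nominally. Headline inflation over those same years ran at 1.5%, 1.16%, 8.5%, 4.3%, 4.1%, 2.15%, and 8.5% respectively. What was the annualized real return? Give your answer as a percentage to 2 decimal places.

Cumulative inflation factor: 1.015 × 1.0116 × 1.085 × 1.043 × 1.041 × 1.0215 × 1.085 ≈ 1.34063.
Nominal growth factor: 1.58500. Real growth factor = 1.58500 / 1.34063 ≈ 1.18228.
Annualized: 1.18228^(1/7) − 1 ≈ 0.02421.

2.42%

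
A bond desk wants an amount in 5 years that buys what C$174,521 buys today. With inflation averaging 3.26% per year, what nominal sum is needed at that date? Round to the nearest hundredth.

C$204,884.12

Cumulative price-level factor: (1+3.26%)^5 ≈ 1.1739797439.
The nominal amount required is C$174,521 scaled up by that factor.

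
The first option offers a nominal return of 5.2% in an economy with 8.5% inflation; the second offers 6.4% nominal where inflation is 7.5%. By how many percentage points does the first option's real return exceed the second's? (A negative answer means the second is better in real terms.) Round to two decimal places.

-2.02

The first option real return: 1.052/1.085 − 1 = -3.041%.
The second real return: 1.064/1.075 − 1 = -1.023%.
Difference: -3.041 − (-1.023) = -2.018 pp.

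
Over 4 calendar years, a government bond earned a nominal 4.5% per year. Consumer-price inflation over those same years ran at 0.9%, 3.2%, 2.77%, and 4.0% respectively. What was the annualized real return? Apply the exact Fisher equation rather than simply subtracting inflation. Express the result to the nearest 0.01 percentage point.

1.74%

Cumulative inflation factor: 1.009 × 1.032 × 1.0277 × 1.040 ≈ 1.11294.
Nominal growth factor: 1.19252. Real growth factor = 1.19252 / 1.11294 ≈ 1.07151.
Annualized: 1.07151^(1/4) − 1 ≈ 0.01742.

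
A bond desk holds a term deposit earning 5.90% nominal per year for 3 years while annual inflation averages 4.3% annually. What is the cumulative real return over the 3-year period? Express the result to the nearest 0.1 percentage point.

4.7%

The annual real rate is (1+5.90%)/(1+4.3%) − 1 = 1.5340%.
Compounded over 3 years: (1 + 0.015340)^3 − 1 ≈ 0.04673.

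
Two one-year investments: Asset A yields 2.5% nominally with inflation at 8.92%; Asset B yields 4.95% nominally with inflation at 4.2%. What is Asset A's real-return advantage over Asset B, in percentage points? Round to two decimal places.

Asset A real return: 1.025/1.0892 − 1 = -5.894%.
Asset B real return: 1.0495/1.042 − 1 = 0.720%.
Difference: -5.894 − 0.720 = -6.614 pp.

-6.61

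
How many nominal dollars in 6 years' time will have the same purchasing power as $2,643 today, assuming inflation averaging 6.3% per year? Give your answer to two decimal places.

$3,813.26

Cumulative price-level factor: (1+6.3%)^6 ≈ 1.4427782516.
The nominal amount required is $2,643 scaled up by that factor.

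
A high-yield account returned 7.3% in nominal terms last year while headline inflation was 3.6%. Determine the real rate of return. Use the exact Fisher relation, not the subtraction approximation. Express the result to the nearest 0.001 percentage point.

3.571%

Real return via the Fisher equation: (1 + 7.3%)/(1 + 3.6%) − 1 = 1.073/1.036 − 1 ≈ 0.03571.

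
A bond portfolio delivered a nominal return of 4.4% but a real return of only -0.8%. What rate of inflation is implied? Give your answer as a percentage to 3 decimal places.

From (1+r_nom) = (1+r_real)(1+π), we get 1+π = (1 + 4.4%)/(1 − 0.8%) = 1.044/0.992 ≈ 1.05242.
So π ≈ 5.2419%.

5.242%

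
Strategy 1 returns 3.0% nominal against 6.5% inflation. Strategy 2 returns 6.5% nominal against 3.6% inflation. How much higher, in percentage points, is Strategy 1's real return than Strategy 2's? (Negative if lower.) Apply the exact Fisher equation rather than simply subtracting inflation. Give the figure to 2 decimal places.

-6.09

Strategy 1 real return: 1.030/1.065 − 1 = -3.286%.
Strategy 2 real return: 1.065/1.036 − 1 = 2.799%.
Difference: -3.286 − 2.799 = -6.085 pp.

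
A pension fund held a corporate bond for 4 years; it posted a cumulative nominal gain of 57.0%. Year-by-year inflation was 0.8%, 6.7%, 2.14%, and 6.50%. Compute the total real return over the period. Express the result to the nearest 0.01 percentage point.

Cumulative inflation factor: 1.008 × 1.067 × 1.0214 × 1.0650 ≈ 1.16996.
Nominal growth factor: 1.57000. Real growth factor = 1.57000 / 1.16996 ≈ 1.34193.
Total real return ≈ 34.1928%.

34.19%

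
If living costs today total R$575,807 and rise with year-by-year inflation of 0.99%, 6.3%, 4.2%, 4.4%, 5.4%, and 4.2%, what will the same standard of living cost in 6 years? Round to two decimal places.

Cumulative price-level factor: 1.0099 × 1.063 × 1.042 × 1.044 × 1.054 × 1.042 ≈ 1.2825909884.
The nominal amount required is R$575,807 scaled up by that factor.

R$738,524.87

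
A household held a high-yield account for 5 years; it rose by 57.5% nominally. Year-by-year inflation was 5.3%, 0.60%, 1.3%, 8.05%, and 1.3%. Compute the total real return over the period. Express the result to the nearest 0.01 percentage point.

Cumulative inflation factor: 1.053 × 1.0060 × 1.013 × 1.0805 × 1.013 ≈ 1.17455.
Nominal growth factor: 1.57500. Real growth factor = 1.57500 / 1.17455 ≈ 1.34094.
Total real return ≈ 34.0944%.

34.09%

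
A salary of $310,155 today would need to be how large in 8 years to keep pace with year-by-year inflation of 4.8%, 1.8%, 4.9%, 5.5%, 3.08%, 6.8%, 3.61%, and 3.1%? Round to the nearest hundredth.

$430,647.37

Cumulative price-level factor: 1.048 × 1.018 × 1.049 × 1.055 × 1.0308 × 1.068 × 1.0361 × 1.031 ≈ 1.3884908113.
Multiplying $310,155 by the price-level factor gives the future nominal sum.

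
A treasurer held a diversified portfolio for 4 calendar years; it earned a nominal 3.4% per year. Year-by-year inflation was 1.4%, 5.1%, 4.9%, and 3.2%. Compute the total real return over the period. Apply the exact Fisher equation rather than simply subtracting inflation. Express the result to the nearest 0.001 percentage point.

-0.920%

Cumulative inflation factor: 1.014 × 1.051 × 1.049 × 1.032 ≈ 1.15371.
Nominal growth factor: 1.14309. Real growth factor = 1.14309 / 1.15371 ≈ 0.99080.
Total real return ≈ -0.9199%.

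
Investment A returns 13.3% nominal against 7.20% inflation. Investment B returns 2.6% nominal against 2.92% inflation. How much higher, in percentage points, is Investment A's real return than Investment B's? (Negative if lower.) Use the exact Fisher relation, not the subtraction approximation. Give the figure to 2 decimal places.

Investment A real return: 1.133/1.0720 − 1 = 5.690%.
Investment B real return: 1.026/1.0292 − 1 = -0.311%.
Difference: 5.690 − (-0.311) = 6.001 pp.

6.00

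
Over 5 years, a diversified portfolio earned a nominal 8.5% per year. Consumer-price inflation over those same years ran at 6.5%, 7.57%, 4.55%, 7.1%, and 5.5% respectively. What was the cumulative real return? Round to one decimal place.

11.1%

Cumulative inflation factor: 1.065 × 1.0757 × 1.0455 × 1.071 × 1.055 ≈ 1.35334.
Nominal growth factor: 1.50366. Real growth factor = 1.50366 / 1.35334 ≈ 1.11107.
Total real return ≈ 11.1071%.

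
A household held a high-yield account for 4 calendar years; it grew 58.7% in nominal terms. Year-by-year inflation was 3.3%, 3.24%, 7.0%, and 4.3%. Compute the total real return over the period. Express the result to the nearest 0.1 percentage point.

33.3%

Cumulative inflation factor: 1.033 × 1.0324 × 1.070 × 1.043 ≈ 1.19019.
Nominal growth factor: 1.58700. Real growth factor = 1.58700 / 1.19019 ≈ 1.33340.
Total real return ≈ 33.3400%.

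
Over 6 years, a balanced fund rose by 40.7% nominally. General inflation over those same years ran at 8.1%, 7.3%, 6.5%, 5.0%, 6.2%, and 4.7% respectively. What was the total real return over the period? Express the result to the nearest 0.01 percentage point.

Cumulative inflation factor: 1.081 × 1.073 × 1.065 × 1.050 × 1.062 × 1.047 ≈ 1.44223.
Nominal growth factor: 1.40700. Real growth factor = 1.40700 / 1.44223 ≈ 0.97557.
Total real return ≈ -2.4430%.

-2.44%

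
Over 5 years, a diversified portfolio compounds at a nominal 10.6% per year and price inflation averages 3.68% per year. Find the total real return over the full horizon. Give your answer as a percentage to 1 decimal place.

38.1%

The annual real rate is (1+10.6%)/(1+3.68%) − 1 = 6.6744%.
Compounded over 5 years: (1 + 0.066744)^5 − 1 ≈ 0.38134.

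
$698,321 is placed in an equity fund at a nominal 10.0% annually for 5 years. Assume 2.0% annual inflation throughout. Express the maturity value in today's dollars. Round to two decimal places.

$1,018,632.83

Nominal value at maturity: $698,321 × (1 + 10.0%)^5 ≈ $1,124,652.95.
Price-level factor over 5 years: (1 + 2.0%)^5 = 1.1040808032.
Dividing the nominal maturity value by the price-level factor gives the value in today's money.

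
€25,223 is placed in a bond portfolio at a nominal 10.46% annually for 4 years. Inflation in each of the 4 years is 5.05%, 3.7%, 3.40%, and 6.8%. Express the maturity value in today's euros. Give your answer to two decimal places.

€31,214.06

Nominal value at maturity: €25,223 × (1 + 10.46%)^4 ≈ €37,550.60.
Price-level factor over 4 years: 1.0505 × 1.037 × 1.0340 × 1.068 ≈ 1.2030027070.
Dividing the nominal maturity value by the price-level factor gives the value in today's money.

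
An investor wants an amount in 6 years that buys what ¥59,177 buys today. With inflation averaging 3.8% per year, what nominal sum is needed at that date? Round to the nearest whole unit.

¥74,018

Cumulative price-level factor: (1+3.8%)^6 ≈ 1.2507891955.
The nominal amount required is ¥59,177 scaled up by that factor.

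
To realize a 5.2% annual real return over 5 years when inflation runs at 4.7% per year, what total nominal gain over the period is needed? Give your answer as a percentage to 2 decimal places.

62.11%

Required annual nominal rate: (1+5.2%)(1+4.7%) − 1 = 10.1444%.
Cumulative over 5 years: (1 + 0.101444)^5 − 1 ≈ 0.62111.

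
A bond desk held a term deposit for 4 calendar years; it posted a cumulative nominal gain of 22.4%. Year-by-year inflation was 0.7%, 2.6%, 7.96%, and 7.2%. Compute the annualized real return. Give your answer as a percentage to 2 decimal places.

0.59%

Cumulative inflation factor: 1.007 × 1.026 × 1.0796 × 1.072 ≈ 1.19573.
Nominal growth factor: 1.22400. Real growth factor = 1.22400 / 1.19573 ≈ 1.02364.
Annualized: 1.02364^(1/4) − 1 ≈ 0.00586.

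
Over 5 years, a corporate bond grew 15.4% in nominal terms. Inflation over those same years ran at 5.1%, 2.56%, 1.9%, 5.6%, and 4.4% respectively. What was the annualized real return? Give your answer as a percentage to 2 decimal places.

Cumulative inflation factor: 1.051 × 1.0256 × 1.019 × 1.056 × 1.044 ≈ 1.21093.
Nominal growth factor: 1.15400. Real growth factor = 1.15400 / 1.21093 ≈ 0.95299.
Annualized: 0.95299^(1/5) − 1 ≈ -0.00958.

-0.96%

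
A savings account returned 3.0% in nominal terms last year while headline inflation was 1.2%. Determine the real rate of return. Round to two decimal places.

1.78%

Real return via the Fisher equation: (1 + 3.0%)/(1 + 1.2%) − 1 = 1.030/1.012 − 1 ≈ 0.01779.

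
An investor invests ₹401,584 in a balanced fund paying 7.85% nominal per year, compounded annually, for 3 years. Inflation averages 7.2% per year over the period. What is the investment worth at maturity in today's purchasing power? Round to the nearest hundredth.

Nominal value at maturity: ₹401,584 × (1 + 7.85%)^3 ≈ ₹503,775.28.
Price-level factor over 3 years: (1 + 7.2%)^3 = 1.231925248.
The maturity value deflated by that factor is the answer in today's purchasing power.

₹408,933.32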